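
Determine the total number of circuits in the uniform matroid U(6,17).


In U(6,17), circuits are the (7)-element subsets.
Any set of 7 elements is dependent, and removing any one element gives
an independent set of size 6, so it is a minimal dependent set.
Number of circuits = (17 choose 7) = 19448.

19448


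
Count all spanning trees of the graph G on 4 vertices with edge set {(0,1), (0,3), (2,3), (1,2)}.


By Kirchhoff's matrix tree theorem, the number of spanning trees equals
the determinant of any cofactor of the Laplacian matrix L.
G has 4 vertices and 4 edges.
Computing the (3 x 3) cofactor determinant gives 4.

4


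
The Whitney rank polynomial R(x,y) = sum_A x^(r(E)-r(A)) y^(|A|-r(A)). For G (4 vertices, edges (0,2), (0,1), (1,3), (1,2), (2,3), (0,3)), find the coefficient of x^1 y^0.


R(x,y) = sum over A in 2^E of x^(r(E)-r(A)) * y^(|A|-r(A)).
G has 4 vertices, 6 edges. r(E) = 3.
Enumerate all 2^6 = 64 subsets.
Count subsets with r(E)-r(A)=1 and |A|-r(A)=0: 15.

15


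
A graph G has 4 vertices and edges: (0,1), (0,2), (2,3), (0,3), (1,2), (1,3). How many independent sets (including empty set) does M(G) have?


An independent set in a graphic matroid is an acyclic edge subset.
G has 4 vertices and 6 edges.
Enumerate all 2^6 = 64 subsets, checking for acyclicity.
Total independent sets = 38.

38


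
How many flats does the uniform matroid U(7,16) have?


Flats of U(7,16): every subset of size < 7 is a flat, plus E itself.
Count = C(16,0) + C(16,1) + C(16,2) + C(16,3) + C(16,4) + C(16,5) + C(16,6) + 1
     = 1 + 16 + 120 + 560 + 1820 + 4368 + 8008 + 1
     = 14894.

14894


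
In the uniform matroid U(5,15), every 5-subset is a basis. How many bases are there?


Bases of U(5,15) are all 5-element subsets of the 15-element ground set.
Number of bases = C(15,5).
(15 choose 5) = 3003.

3003


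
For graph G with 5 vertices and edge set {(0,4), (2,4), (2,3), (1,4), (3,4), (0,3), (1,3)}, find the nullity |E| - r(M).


Cycle rank (nullity) = |E| - r(M) = |E| - (|V| - c).
|E| = 7, |V| = 5, c = 1.
Nullity = 7 - (5 - 1) = 7 - 4 = 3.

3


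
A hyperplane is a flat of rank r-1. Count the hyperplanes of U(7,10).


Hyperplanes of U(7,10) are flats of rank 6.
In a uniform matroid, these are exactly the (6)-element subsets.
Count = C(10,6) = 210.

210


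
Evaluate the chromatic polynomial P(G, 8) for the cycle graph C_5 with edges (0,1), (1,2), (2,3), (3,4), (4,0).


P(C_5, k) = (k-1)^5 + (-1)^5*(k-1).
P(8) = (7)^5 - 7
= 16807 - 7 = 16800.

16800


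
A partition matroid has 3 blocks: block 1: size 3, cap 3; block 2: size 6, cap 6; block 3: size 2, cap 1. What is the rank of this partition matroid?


Rank of a partition matroid = sum of min(|Si|, ci) for each block.
= min(3,3) + min(6,6) + min(2,1)
= 3 + 6 + 1
= 10.

10


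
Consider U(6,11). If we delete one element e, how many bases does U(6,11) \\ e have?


Deleting e from U(6,11) gives U(6,10) since n > r.
Bases of U(6,10) = C(10,6) = 210.

210


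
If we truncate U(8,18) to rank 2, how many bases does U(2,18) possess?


Truncating U(8,18) to rank 2 gives U(2,18).
Bases of U(2,18) are all 2-element subsets of 18 elements.
Number of bases = C(18,2) = (18 * 17) / (1 * 2) = 153.

153


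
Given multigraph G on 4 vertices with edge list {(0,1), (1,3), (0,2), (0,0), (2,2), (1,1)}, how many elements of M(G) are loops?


In a graphic matroid, a loop is a self-loop edge (u,u) with rank 0.
Examining all 6 edges for self-loops...
Self-loops found: (0,0), (2,2), (1,1)
Number of loops = 3.

3


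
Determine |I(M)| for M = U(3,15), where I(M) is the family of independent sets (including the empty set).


Independent sets of U(3,15) are all subsets of size <= 3.
Count = (15 choose 0) + (15 choose 1) + (15 choose 2) + (15 choose 3)
     = 1 + 15 + 105 + 455
     = 576.

576


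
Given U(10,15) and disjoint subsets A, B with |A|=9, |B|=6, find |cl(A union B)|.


|A union B| = 9 + 6 = 15 (disjoint).
In U(10,15), cl(S) = S if |S| < 10, else cl(S) = E.
Since 15 >= 10, cl(A union B) = E.
|cl(A union B)| = 15.

15


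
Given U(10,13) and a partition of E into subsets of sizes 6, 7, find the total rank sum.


r(Ai) = min(|Ai|, 10) for each part.
Sum = min(6,10) + min(7,10)
    = 6 + 7
    = 13.

13


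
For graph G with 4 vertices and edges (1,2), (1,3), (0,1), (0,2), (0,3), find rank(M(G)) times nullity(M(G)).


r(M) = |V| - c = 4 - 1 = 3.
nullity = |E| - r(M) = 5 - 3 = 2.
Product = 3 * 2 = 6.

6


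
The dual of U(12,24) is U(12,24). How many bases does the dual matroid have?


The dual of U(r,n) is U(n-r, n) = U(12,24).
Bases of U(12,24) are all (12)-element subsets.
|B(M*)| = C(24,12) = 2704156.

2704156


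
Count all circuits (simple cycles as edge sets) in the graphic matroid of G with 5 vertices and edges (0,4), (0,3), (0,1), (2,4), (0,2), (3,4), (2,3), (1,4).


A circuit in a graphic matroid = edge set of a simple cycle.
G has 5 vertices and 8 edges.
Enumerating all minimal edge subsets forming cycles...
Total circuits found: 12.

12


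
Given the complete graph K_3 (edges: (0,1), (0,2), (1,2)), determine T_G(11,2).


T(K_3; x,y) = x^2 + x + y.
T(11,2) = 121 + 11 + 2 = 134.

134


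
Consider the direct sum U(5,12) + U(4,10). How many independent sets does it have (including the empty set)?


For a direct sum, |I(M1+M2)| = |I(M1)| * |I(M2)|.
|I(U(5,12))| = sum C(12,k) for k=0..5 = 1586.
|I(U(4,10))| = sum C(10,k) for k=0..4 = 386.
Total = 1586 * 386 = 612196.

612196


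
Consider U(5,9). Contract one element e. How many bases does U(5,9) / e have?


Contracting e from U(5,9) gives U(4,8).
Bases of U(4,8) = C(8,4) = 8! / (4! * 4!) = 70.

70


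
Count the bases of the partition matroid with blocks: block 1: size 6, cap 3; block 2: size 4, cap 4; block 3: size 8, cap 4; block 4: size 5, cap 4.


A basis picks exactly ci elements from block i.
Number of bases = product of C(|Si|, ci).
= C(6,3) * C(4,4) * C(8,4) * C(5,4)
= 20 * 1 * 70 * 5
= 7000.

7000


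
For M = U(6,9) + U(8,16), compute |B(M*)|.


(M1+M2)* = M1* + M2*.
M1* = U(3,9), bases: C(9,3) = 84.
M2* = U(8,16), bases: C(16,8) = 12870.
|B(M*)| = 84 * 12870 = 1081080.

1081080


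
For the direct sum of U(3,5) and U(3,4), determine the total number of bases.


Bases of a direct sum M1 + M2: |B| = |B(M1)| * |B(M2)|.
|B(U(3,5))| = C(5,3) = 10.
|B(U(3,4))| = C(4,3) = 4.
Total bases = 10 * 4 = 40.

40


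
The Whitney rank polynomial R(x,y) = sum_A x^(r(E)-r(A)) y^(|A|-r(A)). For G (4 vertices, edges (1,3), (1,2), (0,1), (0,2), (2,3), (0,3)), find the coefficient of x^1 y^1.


R(x,y) = sum over A in 2^E of x^(r(E)-r(A)) * y^(|A|-r(A)).
G has 4 vertices, 6 edges. r(E) = 3.
Enumerate all 2^6 = 64 subsets.
Count subsets with r(E)-r(A)=1 and |A|-r(A)=1: 4.

4


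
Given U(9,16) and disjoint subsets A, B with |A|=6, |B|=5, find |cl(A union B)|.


|A union B| = 6 + 5 = 11 (disjoint).
In U(9,16), cl(S) = S if |S| < 9, else cl(S) = E.
Since 11 >= 9, cl(A union B) = E.
|cl(A union B)| = 16.

16


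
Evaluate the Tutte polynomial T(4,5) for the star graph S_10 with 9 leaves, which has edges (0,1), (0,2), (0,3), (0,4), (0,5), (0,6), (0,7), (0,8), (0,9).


A star on 10 vertices is a tree with 9 edges.
T(x,y) = x^(9) for any tree.
T(4,5) = 4^9 = 262144.

262144


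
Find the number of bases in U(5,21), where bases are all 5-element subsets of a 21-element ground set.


Bases of U(5,21) are all 5-element subsets of the 21-element ground set.
Number of bases = C(21,5).
C(21,5) = 20349.

20349


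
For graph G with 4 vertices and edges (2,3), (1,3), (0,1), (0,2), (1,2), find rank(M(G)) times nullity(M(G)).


r(M) = |V| - c = 4 - 1 = 3.
nullity = |E| - r(M) = 5 - 3 = 2.
Product = 3 * 2 = 6.

6


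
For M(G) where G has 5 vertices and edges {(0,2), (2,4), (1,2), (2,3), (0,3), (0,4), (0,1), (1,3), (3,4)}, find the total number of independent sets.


An independent set in a graphic matroid is an acyclic edge subset.
G has 5 vertices and 9 edges.
Enumerate all 2^9 = 512 subsets, checking for acyclicity.
Total independent sets = 198.

198


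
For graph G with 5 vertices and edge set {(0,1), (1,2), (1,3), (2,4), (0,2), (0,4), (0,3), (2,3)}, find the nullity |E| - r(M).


Cycle rank (nullity) = |E| - r(M) = |E| - (|V| - c).
|E| = 8, |V| = 5, c = 1.
Nullity = 8 - (5 - 1) = 8 - 4 = 4.

4


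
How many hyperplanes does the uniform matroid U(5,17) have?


Hyperplanes of U(5,17) are flats of rank 4.
In a uniform matroid, these are exactly the (4)-element subsets.
Count = C(17,4) = 17! / (4! * 13!) = 2380.

2380


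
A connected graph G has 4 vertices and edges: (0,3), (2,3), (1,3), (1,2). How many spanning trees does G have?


By Kirchhoff's matrix tree theorem, the number of spanning trees equals
the determinant of any cofactor of the Laplacian matrix L.
G has 4 vertices and 4 edges.
Computing the (3 x 3) cofactor determinant gives 3.

3


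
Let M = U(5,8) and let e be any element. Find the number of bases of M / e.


Contracting e from U(5,8) gives U(4,7).
Bases of U(4,7) = (7 choose 4) = 35.

35


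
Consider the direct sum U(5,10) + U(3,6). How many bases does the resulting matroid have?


Bases of a direct sum M1 + M2: |B| = |B(M1)| * |B(M2)|.
|B(U(5,10))| = C(10,5) = 252.
|B(U(3,6))| = C(6,3) = 20.
Total bases = 252 * 20 = 5040.

5040


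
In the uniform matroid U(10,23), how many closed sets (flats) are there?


Flats of U(10,23): every subset of size < 10 is a flat, plus E itself.
Count = (23 choose 0) + (23 choose 1) + (23 choose 2) + (23 choose 3) + (23 choose 4) + (23 choose 5) + (23 choose 6) + (23 choose 7) + (23 choose 8) + (23 choose 9) + 1
     = 1 + 23 + 253 + 1771 + 8855 + 33649 + 100947 + 245157 + 490314 + 817190 + 1
     = 1698161.

1698161


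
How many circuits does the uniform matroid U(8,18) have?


In U(8,18), circuits are the (9)-element subsets.
Any set of 9 elements is dependent, and removing any one element gives
an independent set of size 8, so it is a minimal dependent set.
Number of circuits = (18 choose 9) = 48620.

48620


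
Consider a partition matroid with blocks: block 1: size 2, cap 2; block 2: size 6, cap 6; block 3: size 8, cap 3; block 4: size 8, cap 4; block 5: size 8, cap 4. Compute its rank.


Rank of a partition matroid = sum of min(|Si|, ci) for each block.
= min(2,2) + min(6,6) + min(8,3) + min(8,4) + min(8,4)
= 2 + 6 + 3 + 4 + 4
= 19.

19


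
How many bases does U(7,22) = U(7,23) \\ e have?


Deleting e from U(7,23) gives U(7,22) since n > r.
Bases of U(7,22) = (22 choose 7) = 170544.

170544


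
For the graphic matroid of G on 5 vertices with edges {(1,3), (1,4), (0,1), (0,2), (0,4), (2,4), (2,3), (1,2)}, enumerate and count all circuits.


A circuit in a graphic matroid = edge set of a simple cycle.
G has 5 vertices and 8 edges.
Enumerating all minimal edge subsets forming cycles...
Total circuits found: 12.

12


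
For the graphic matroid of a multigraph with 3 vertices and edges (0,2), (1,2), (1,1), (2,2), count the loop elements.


In a graphic matroid, a loop is a self-loop edge (u,u) with rank 0.
Examining all 4 edges for self-loops...
Self-loops found: (1,1), (2,2)
Number of loops = 2.

2


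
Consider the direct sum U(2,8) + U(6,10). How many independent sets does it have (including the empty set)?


For a direct sum, |I(M1+M2)| = |I(M1)| * |I(M2)|.
|I(U(2,8))| = sum C(8,k) for k=0..2 = 37.
|I(U(6,10))| = sum C(10,k) for k=0..6 = 848.
Total = 37 * 848 = 31376.

31376


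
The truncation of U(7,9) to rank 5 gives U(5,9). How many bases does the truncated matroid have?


Truncating U(7,9) to rank 5 gives U(5,9).
Bases of U(5,9) are all 5-element subsets of 9 elements.
Number of bases = C(9,5) = 9! / (5! * 4!) = 126.

126


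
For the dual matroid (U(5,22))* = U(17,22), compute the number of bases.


The dual of U(r,n) is U(n-r, n) = U(17,22).
Bases of U(17,22) are all (17)-element subsets.
|B(M*)| = C(22,17) = 22! / (17! * 5!) = 26334.

26334


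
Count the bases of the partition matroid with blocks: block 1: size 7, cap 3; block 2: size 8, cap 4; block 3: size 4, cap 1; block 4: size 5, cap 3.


A basis picks exactly ci elements from block i.
Number of bases = product of C(|Si|, ci).
= C(7,3) * C(8,4) * C(4,1) * C(5,3)
= 35 * 70 * 4 * 10
= 98000.

98000


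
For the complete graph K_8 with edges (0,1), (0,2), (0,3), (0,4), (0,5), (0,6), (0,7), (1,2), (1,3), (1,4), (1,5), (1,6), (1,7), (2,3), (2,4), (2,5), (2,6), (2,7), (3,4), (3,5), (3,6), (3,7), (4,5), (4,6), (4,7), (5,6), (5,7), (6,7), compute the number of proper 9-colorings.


P(K_8, k) = k(k-1)(k-2)...(k-7).
P(9) = (9) * (8) * (7) * (6) * (5) * (4) * (3) * (2) = 362880.

362880


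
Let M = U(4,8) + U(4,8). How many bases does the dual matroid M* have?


(M1+M2)* = M1* + M2*.
M1* = U(4,8), bases: C(8,4) = 70.
M2* = U(4,8), bases: C(8,4) = 70.
|B(M*)| = 70 * 70 = 4900.

4900


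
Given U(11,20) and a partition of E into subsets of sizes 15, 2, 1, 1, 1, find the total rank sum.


r(Ai) = min(|Ai|, 11) for each part.
Sum = min(15,11) + min(2,11) + min(1,11) + min(1,11) + min(1,11)
    = 11 + 2 + 1 + 1 + 1
    = 16.

16


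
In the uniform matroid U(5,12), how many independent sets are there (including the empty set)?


Independent sets of U(5,12) are all subsets of size <= 5.
Count = C(12,0) + C(12,1) + C(12,2) + C(12,3) + C(12,4) + C(12,5)
     = 1 + 12 + 66 + 220 + 495 + 792
     = 1586.

1586


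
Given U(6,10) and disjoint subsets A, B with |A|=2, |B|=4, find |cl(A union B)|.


|A union B| = 2 + 4 = 6 (disjoint).
In U(6,10), cl(S) = S if |S| < 6, else cl(S) = E.
Since 6 >= 6, cl(A union B) = E.
|cl(A union B)| = 10.

10


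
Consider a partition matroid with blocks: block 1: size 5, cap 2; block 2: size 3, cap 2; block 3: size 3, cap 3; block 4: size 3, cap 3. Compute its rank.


Rank of a partition matroid = sum of min(|Si|, ci) for each block.
= min(5,2) + min(3,2) + min(3,3) + min(3,3)
= 2 + 2 + 3 + 3
= 10.

10


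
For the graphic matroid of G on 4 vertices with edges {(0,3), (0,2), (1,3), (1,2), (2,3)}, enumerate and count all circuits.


A circuit in a graphic matroid = edge set of a simple cycle.
G has 4 vertices and 5 edges.
Enumerating all minimal edge subsets forming cycles...
Total circuits found: 3.

3


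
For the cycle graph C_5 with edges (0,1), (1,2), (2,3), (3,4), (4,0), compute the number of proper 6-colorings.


P(C_5, k) = (k-1)^5 + (-1)^5*(k-1).
P(6) = (5)^5 - 5
= 3125 - 5 = 3120.

3120


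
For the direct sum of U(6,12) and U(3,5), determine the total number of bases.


Bases of a direct sum M1 + M2: |B| = |B(M1)| * |B(M2)|.
|B(U(6,12))| = C(12,6) = 924.
|B(U(3,5))| = C(5,3) = 10.
Total bases = 924 * 10 = 9240.

9240


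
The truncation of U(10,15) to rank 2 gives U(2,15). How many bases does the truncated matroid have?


Truncating U(10,15) to rank 2 gives U(2,15).
Bases of U(2,15) are all 2-element subsets of 15 elements.
Number of bases = C(15,2) = (15 * 14) / (1 * 2) = 105.

105


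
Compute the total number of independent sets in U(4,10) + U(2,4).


For a direct sum, |I(M1+M2)| = |I(M1)| * |I(M2)|.
|I(U(4,10))| = sum C(10,k) for k=0..4 = 386.
|I(U(2,4))| = sum C(4,k) for k=0..2 = 11.
Total = 386 * 11 = 4246.

4246


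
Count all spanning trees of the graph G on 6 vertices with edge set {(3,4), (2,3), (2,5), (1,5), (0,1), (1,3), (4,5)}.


By Kirchhoff's matrix tree theorem, the number of spanning trees equals
the determinant of any cofactor of the Laplacian matrix L.
G has 6 vertices and 7 edges.
Computing the (5 x 5) cofactor determinant gives 12.

12


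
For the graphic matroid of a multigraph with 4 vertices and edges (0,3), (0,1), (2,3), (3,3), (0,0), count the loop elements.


In a graphic matroid, a loop is a self-loop edge (u,u) with rank 0.
Examining all 5 edges for self-loops...
Self-loops found: (3,3), (0,0)
Number of loops = 2.

2


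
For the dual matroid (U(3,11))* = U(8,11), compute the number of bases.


The dual of U(r,n) is U(n-r, n) = U(8,11).
Bases of U(8,11) are all (8)-element subsets.
|B(M*)| = (11 choose 8) = 165.

165


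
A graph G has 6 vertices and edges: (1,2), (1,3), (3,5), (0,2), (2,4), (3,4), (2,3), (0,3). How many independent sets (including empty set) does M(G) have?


An independent set in a graphic matroid is an acyclic edge subset.
G has 6 vertices and 8 edges.
Enumerate all 2^8 = 256 subsets, checking for acyclicity.
Total independent sets = 162.

162


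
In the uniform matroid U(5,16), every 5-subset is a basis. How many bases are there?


Bases of U(5,16) are all 5-element subsets of the 16-element ground set.
Number of bases = C(16,5).
C(16,5) = 4368.

4368


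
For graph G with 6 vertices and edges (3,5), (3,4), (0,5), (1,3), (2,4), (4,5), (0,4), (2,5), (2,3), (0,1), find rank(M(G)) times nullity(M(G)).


r(M) = |V| - c = 6 - 1 = 5.
nullity = |E| - r(M) = 10 - 5 = 5.
Product = 5 * 5 = 25.

25


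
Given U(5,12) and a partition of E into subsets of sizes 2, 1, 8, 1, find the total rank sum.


r(Ai) = min(|Ai|, 5) for each part.
Sum = min(2,5) + min(1,5) + min(8,5) + min(1,5)
    = 2 + 1 + 5 + 1
    = 9.

9


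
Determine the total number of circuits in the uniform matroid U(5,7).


In U(5,7), circuits are the (6)-element subsets.
Any set of 6 elements is dependent, and removing any one element gives
an independent set of size 5, so it is a minimal dependent set.
Number of circuits = C(7,6) = 7! / (6! * 1!) = 7.

7


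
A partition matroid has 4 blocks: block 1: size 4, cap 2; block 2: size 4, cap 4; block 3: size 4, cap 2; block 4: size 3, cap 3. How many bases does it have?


A basis picks exactly ci elements from block i.
Number of bases = product of C(|Si|, ci).
= C(4,2) * C(4,4) * C(4,2) * C(3,3)
= 6 * 1 * 6 * 1
= 36.

36


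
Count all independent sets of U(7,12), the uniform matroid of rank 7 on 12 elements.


Independent sets of U(7,12) are all subsets of size <= 7.
Count = (12 choose 0) + (12 choose 1) + (12 choose 2) + (12 choose 3) + (12 choose 4) + (12 choose 5) + (12 choose 6) + (12 choose 7)
     = 1 + 12 + 66 + 220 + 495 + 792 + 924 + 792
     = 3302.

3302


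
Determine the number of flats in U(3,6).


Flats of U(3,6): every subset of size < 3 is a flat, plus E itself.
Count = (6 choose 0) + (6 choose 1) + (6 choose 2) + 1
     = 1 + 6 + 15 + 1
     = 23.

23


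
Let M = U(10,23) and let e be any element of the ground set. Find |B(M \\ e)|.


Deleting e from U(10,23) gives U(10,22) since n > r.
Bases of U(10,22) = C(22,10) = 646646.

646646


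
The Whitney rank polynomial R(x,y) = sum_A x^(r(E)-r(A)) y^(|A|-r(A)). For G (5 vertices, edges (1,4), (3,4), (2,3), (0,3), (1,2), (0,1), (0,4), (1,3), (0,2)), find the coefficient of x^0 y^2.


R(x,y) = sum over A in 2^E of x^(r(E)-r(A)) * y^(|A|-r(A)).
G has 5 vertices, 9 edges. r(E) = 4.
Enumerate all 2^9 = 512 subsets.
Count subsets with r(E)-r(A)=0 and |A|-r(A)=2: 82.

82


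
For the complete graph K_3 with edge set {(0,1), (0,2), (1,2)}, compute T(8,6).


T(K_3; x,y) = x^2 + x + y.
T(8,6) = 64 + 8 + 6 = 78.

78


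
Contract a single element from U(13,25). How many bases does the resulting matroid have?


Contracting e from U(13,25) gives U(12,24).
Bases of U(12,24) = C(24,12) = 2704156.

2704156


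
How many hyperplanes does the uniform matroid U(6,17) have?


Hyperplanes of U(6,17) are flats of rank 5.
In a uniform matroid, these are exactly the (5)-element subsets.
Count = C(17,5) = 6188.

6188


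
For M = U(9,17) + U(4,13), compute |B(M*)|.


(M1+M2)* = M1* + M2*.
M1* = U(8,17), bases: C(17,8) = 24310.
M2* = U(9,13), bases: C(13,9) = 715.
|B(M*)| = 24310 * 715 = 17381650.

17381650


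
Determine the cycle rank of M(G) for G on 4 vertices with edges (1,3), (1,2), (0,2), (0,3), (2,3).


Cycle rank (nullity) = |E| - r(M) = |E| - (|V| - c).
|E| = 5, |V| = 4, c = 1.
Nullity = 5 - (4 - 1) = 5 - 3 = 2.

2


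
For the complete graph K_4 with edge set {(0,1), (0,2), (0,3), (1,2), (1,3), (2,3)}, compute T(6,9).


T(K_4; x,y) = x^3 + 3x^2 + 4xy + 2x + y^3 + 3y^2 + 2y.
Substituting x=6, y=9:
= 216 + 108 + 216 + 12 + 729 + 243 + 18
= 1542.

1542


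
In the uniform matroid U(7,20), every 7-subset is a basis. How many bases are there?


Bases of U(7,20) are all 7-element subsets of the 20-element ground set.
Number of bases = C(20,7).
(20 choose 7) = 77520.

77520


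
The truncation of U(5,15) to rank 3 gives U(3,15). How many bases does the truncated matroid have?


Truncating U(5,15) to rank 3 gives U(3,15).
Bases of U(3,15) are all 3-element subsets of 15 elements.
Number of bases = (15 choose 3) = 455.

455


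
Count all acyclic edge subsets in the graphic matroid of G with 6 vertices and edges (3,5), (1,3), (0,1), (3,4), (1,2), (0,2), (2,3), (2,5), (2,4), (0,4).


An independent set in a graphic matroid is an acyclic edge subset.
G has 6 vertices and 10 edges.
Enumerate all 2^10 = 1024 subsets, checking for acyclicity.
Total independent sets = 450.

450


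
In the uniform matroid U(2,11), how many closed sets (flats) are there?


Flats of U(2,11): every subset of size < 2 is a flat, plus E itself.
Count = (11 choose 0) + (11 choose 1) + 1
     = 1 + 11 + 1
     = 13.

13


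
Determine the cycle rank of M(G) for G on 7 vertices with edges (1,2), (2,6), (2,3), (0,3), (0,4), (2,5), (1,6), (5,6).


Cycle rank (nullity) = |E| - r(M) = |E| - (|V| - c).
|E| = 8, |V| = 7, c = 1.
Nullity = 8 - (7 - 1) = 8 - 6 = 2.

2


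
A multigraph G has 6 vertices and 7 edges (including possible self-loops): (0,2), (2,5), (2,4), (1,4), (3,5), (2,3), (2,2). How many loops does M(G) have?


In a graphic matroid, a loop is a self-loop edge (u,u) with rank 0.
Examining all 7 edges for self-loops...
Self-loops found: (2,2)
Number of loops = 1.

1


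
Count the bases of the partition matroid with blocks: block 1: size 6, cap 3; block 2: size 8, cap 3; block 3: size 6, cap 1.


A basis picks exactly ci elements from block i.
Number of bases = product of C(|Si|, ci).
= C(6,3) * C(8,3) * C(6,1)
= 20 * 56 * 6
= 6720.

6720


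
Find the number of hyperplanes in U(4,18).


Hyperplanes of U(4,18) are flats of rank 3.
In a uniform matroid, these are exactly the (3)-element subsets.
Count = (18 choose 3) = 816.

816


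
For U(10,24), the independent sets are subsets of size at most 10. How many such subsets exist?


Independent sets of U(10,24) are all subsets of size <= 10.
Count = (24 choose 0) + (24 choose 1) + (24 choose 2) + (24 choose 3) + (24 choose 4) + (24 choose 5) + (24 choose 6) + (24 choose 7) + (24 choose 8) + (24 choose 9) + (24 choose 10)
     = 1 + 24 + 276 + 2024 + 10626 + 42504 + 134596 + 346104 + 735471 + 1307504 + 1961256
     = 4540386.

4540386


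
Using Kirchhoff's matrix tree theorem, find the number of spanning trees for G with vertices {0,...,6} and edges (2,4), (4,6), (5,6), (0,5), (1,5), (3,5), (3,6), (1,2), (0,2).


By Kirchhoff's matrix tree theorem, the number of spanning trees equals
the determinant of any cofactor of the Laplacian matrix L.
G has 7 vertices and 9 edges.
Computing the (6 x 6) cofactor determinant gives 44.

44


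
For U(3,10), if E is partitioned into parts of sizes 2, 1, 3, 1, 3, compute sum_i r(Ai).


r(Ai) = min(|Ai|, 3) for each part.
Sum = min(2,3) + min(1,3) + min(3,3) + min(1,3) + min(3,3)
    = 2 + 1 + 3 + 1 + 3
    = 10.

10


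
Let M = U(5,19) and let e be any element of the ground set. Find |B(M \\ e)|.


Deleting e from U(5,19) gives U(5,18) since n > r.
Bases of U(5,18) = C(18,5) = 18! / (5! * 13!) = 8568.

8568


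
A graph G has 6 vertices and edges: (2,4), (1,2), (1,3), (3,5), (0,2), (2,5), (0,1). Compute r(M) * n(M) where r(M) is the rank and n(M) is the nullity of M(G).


r(M) = |V| - c = 6 - 1 = 5.
nullity = |E| - r(M) = 7 - 5 = 2.
Product = 5 * 2 = 10.

10


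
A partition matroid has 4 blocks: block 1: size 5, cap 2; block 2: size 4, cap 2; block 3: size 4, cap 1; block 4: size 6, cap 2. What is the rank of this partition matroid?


Rank of a partition matroid = sum of min(|Si|, ci) for each block.
= min(5,2) + min(4,2) + min(4,1) + min(6,2)
= 2 + 2 + 1 + 2
= 7.

7


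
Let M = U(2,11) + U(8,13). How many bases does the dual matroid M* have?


(M1+M2)* = M1* + M2*.
M1* = U(9,11), bases: C(11,9) = 55.
M2* = U(5,13), bases: C(13,5) = 1287.
|B(M*)| = 55 * 1287 = 70785.

70785


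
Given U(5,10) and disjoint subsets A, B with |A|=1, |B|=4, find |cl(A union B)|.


|A union B| = 1 + 4 = 5 (disjoint).
In U(5,10), cl(S) = S if |S| < 5, else cl(S) = E.
Since 5 >= 5, cl(A union B) = E.
|cl(A union B)| = 10.

10


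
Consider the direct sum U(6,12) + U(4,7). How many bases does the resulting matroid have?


Bases of a direct sum M1 + M2: |B| = |B(M1)| * |B(M2)|.
|B(U(6,12))| = C(12,6) = 924.
|B(U(4,7))| = C(7,4) = 35.
Total bases = 924 * 35 = 32340.

32340


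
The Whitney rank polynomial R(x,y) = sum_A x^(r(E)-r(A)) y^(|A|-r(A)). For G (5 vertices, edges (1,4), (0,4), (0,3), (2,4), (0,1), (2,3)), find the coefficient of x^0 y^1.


R(x,y) = sum over A in 2^E of x^(r(E)-r(A)) * y^(|A|-r(A)).
G has 5 vertices, 6 edges. r(E) = 4.
Enumerate all 2^6 = 64 subsets.
Count subsets with r(E)-r(A)=0 and |A|-r(A)=1: 6.

6


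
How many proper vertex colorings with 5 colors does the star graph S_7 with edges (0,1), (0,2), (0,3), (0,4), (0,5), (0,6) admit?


P(tree, k) = k * (k-1)^(6) for any tree on 7 vertices.
P(5) = 5 * 4^6 = 5 * 4096 = 20480.

20480


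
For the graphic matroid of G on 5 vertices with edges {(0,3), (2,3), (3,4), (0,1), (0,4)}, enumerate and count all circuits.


A circuit in a graphic matroid = edge set of a simple cycle.
G has 5 vertices and 5 edges.
Enumerating all minimal edge subsets forming cycles...
Total circuits found: 1.

1


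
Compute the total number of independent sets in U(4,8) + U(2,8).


For a direct sum, |I(M1+M2)| = |I(M1)| * |I(M2)|.
|I(U(4,8))| = sum C(8,k) for k=0..4 = 163.
|I(U(2,8))| = sum C(8,k) for k=0..2 = 37.
Total = 163 * 37 = 6031.

6031


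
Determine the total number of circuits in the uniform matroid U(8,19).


In U(8,19), circuits are the (9)-element subsets.
Any set of 9 elements is dependent, and removing any one element gives
an independent set of size 8, so it is a minimal dependent set.
Number of circuits = C(19,9) = 19! / (9! * 10!) = 92378.

92378


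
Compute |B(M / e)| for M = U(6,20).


Contracting e from U(6,20) gives U(5,19).
Bases of U(5,19) = C(19,5) = 11628.

11628


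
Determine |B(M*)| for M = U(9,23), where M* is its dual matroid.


The dual of U(r,n) is U(n-r, n) = U(14,23).
Bases of U(14,23) are all (14)-element subsets.
|B(M*)| = C(23,14) = 23! / (14! * 9!) = 817190.

817190


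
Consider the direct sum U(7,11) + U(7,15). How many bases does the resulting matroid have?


Bases of a direct sum M1 + M2: |B| = |B(M1)| * |B(M2)|.
|B(U(7,11))| = C(11,7) = 330.
|B(U(7,15))| = C(15,7) = 6435.
Total bases = 330 * 6435 = 2123550.

2123550


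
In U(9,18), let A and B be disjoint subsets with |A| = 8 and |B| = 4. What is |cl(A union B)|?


|A union B| = 8 + 4 = 12 (disjoint).
In U(9,18), cl(S) = S if |S| < 9, else cl(S) = E.
Since 12 >= 9, cl(A union B) = E.
|cl(A union B)| = 18.

18


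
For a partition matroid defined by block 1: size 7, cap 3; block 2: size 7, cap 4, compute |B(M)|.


A basis picks exactly ci elements from block i.
Number of bases = product of C(|Si|, ci).
= C(7,3) * C(7,4)
= 35 * 35
= 1225.

1225


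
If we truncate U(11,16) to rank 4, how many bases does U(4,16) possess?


Truncating U(11,16) to rank 4 gives U(4,16).
Bases of U(4,16) are all 4-element subsets of 16 elements.
Number of bases = C(16,4) = (16 * 15 * 14 * 13) / (1 * 2 * 3 * 4) = 1820.

1820


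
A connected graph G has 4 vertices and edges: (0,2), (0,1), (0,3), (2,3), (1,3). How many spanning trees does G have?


By Kirchhoff's matrix tree theorem, the number of spanning trees equals
the determinant of any cofactor of the Laplacian matrix L.
G has 4 vertices and 5 edges.
Computing the (3 x 3) cofactor determinant gives 8.

8


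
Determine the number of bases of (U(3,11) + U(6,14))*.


(M1+M2)* = M1* + M2*.
M1* = U(8,11), bases: C(11,8) = 165.
M2* = U(8,14), bases: C(14,8) = 3003.
|B(M*)| = 165 * 3003 = 495495.

495495


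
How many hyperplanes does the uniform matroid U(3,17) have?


Hyperplanes of U(3,17) are flats of rank 2.
In a uniform matroid, these are exactly the (2)-element subsets.
Count = (17 choose 2) = 136.

136


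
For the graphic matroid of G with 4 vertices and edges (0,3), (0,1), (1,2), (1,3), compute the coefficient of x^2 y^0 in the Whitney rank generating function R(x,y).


R(x,y) = sum over A in 2^E of x^(r(E)-r(A)) * y^(|A|-r(A)).
G has 4 vertices, 4 edges. r(E) = 3.
Enumerate all 2^4 = 16 subsets.
Count subsets with r(E)-r(A)=2 and |A|-r(A)=0: 4.

4


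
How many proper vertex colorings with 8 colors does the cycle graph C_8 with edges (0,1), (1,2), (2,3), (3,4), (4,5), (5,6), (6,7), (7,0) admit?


P(C_8, k) = (k-1)^8 + (-1)^8*(k-1).
P(8) = (7)^8 + 7
= 5764801 + 7 = 5764808.

5764808


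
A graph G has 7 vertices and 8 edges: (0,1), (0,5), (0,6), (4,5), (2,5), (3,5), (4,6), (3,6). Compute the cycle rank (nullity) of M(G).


Cycle rank (nullity) = |E| - r(M) = |E| - (|V| - c).
|E| = 8, |V| = 7, c = 1.
Nullity = 8 - (7 - 1) = 8 - 6 = 2.

2


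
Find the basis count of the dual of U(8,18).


The dual of U(r,n) is U(n-r, n) = U(10,18).
Bases of U(10,18) are all (10)-element subsets.
|B(M*)| = C(18,10) = 18! / (10! * 8!) = 43758.

43758


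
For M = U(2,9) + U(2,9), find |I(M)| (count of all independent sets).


For a direct sum, |I(M1+M2)| = |I(M1)| * |I(M2)|.
|I(U(2,9))| = sum C(9,k) for k=0..2 = 46.
|I(U(2,9))| = sum C(9,k) for k=0..2 = 46.
Total = 46 * 46 = 2116.

2116


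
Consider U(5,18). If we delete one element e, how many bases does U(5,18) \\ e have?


Deleting e from U(5,18) gives U(5,17) since n > r.
Bases of U(5,17) = C(17,5) = 17! / (5! * 12!) = 6188.

6188


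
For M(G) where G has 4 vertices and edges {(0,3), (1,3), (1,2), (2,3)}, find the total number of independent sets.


An independent set in a graphic matroid is an acyclic edge subset.
G has 4 vertices and 4 edges.
Enumerate all 2^4 = 16 subsets, checking for acyclicity.
Total independent sets = 14.

14


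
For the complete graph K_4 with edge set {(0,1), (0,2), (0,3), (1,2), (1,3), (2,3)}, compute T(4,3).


T(K_4; x,y) = x^3 + 3x^2 + 4xy + 2x + y^3 + 3y^2 + 2y.
Substituting x=4, y=3:
= 64 + 48 + 48 + 8 + 27 + 27 + 6
= 228.

228


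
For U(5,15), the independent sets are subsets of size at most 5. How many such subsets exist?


Independent sets of U(5,15) are all subsets of size <= 5.
Count = C(15,0) + C(15,1) + C(15,2) + C(15,3) + C(15,4) + C(15,5)
     = 1 + 15 + 105 + 455 + 1365 + 3003
     = 4944.

4944


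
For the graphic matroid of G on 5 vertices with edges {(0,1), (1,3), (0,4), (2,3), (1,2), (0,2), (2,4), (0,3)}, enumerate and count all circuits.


A circuit in a graphic matroid = edge set of a simple cycle.
G has 5 vertices and 8 edges.
Enumerating all minimal edge subsets forming cycles...
Total circuits found: 12.

12


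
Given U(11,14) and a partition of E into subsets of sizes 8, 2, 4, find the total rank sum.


r(Ai) = min(|Ai|, 11) for each part.
Sum = min(8,11) + min(2,11) + min(4,11)
    = 8 + 2 + 4
    = 14.

14


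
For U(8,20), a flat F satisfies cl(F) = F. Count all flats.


Flats of U(8,20): every subset of size < 8 is a flat, plus E itself.
Count = (20 choose 0) + (20 choose 1) + (20 choose 2) + (20 choose 3) + (20 choose 4) + (20 choose 5) + (20 choose 6) + (20 choose 7) + 1
     = 1 + 20 + 190 + 1140 + 4845 + 15504 + 38760 + 77520 + 1
     = 137981.

137981


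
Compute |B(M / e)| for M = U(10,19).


Contracting e from U(10,19) gives U(9,18).
Bases of U(9,18) = C(18,9) = 18! / (9! * 9!) = 48620.

48620


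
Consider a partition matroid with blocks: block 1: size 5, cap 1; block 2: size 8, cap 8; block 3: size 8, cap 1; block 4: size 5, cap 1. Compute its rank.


Rank of a partition matroid = sum of min(|Si|, ci) for each block.
= min(5,1) + min(8,8) + min(8,1) + min(5,1)
= 1 + 8 + 1 + 1
= 11.

11


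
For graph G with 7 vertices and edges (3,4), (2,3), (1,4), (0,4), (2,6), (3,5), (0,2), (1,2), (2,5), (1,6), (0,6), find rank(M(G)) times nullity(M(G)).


r(M) = |V| - c = 7 - 1 = 6.
nullity = |E| - r(M) = 11 - 6 = 5.
Product = 6 * 5 = 30.

30


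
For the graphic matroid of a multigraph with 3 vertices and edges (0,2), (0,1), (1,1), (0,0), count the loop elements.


In a graphic matroid, a loop is a self-loop edge (u,u) with rank 0.
Examining all 4 edges for self-loops...
Self-loops found: (1,1), (0,0)
Number of loops = 2.

2


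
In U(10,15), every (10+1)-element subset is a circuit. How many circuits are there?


In U(10,15), circuits are the (11)-element subsets.
Any set of 11 elements is dependent, and removing any one element gives
an independent set of size 10, so it is a minimal dependent set.
Number of circuits = (15 choose 11) = 1365.

1365


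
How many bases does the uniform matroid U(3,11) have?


Bases of U(3,11) are all 3-element subsets of the 11-element ground set.
Number of bases = C(11,3).
C(11,3) = (11 * 10 * 9) / (1 * 2 * 3) = 165.

165


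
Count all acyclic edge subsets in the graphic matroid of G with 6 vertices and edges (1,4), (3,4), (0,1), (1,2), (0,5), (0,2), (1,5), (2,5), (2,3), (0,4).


An independent set in a graphic matroid is an acyclic edge subset.
G has 6 vertices and 10 edges.
Enumerate all 2^10 = 1024 subsets, checking for acyclicity.
Total independent sets = 454.

454


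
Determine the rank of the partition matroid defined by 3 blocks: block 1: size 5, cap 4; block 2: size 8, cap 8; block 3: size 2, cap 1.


Rank of a partition matroid = sum of min(|Si|, ci) for each block.
= min(5,4) + min(8,8) + min(2,1)
= 4 + 8 + 1
= 13.

13


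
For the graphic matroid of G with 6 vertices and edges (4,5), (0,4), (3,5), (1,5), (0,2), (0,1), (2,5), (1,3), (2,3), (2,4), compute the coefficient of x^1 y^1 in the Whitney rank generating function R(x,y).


R(x,y) = sum over A in 2^E of x^(r(E)-r(A)) * y^(|A|-r(A)).
G has 6 vertices, 10 edges. r(E) = 5.
Enumerate all 2^10 = 1024 subsets.
Count subsets with r(E)-r(A)=1 and |A|-r(A)=1: 119.

119


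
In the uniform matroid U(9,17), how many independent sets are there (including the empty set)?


Independent sets of U(9,17) are all subsets of size <= 9.
Count = (17 choose 0) + (17 choose 1) + (17 choose 2) + (17 choose 3) + (17 choose 4) + (17 choose 5) + (17 choose 6) + (17 choose 7) + (17 choose 8) + (17 choose 9)
     = 1 + 17 + 136 + 680 + 2380 + 6188 + 12376 + 19448 + 24310 + 24310
     = 89846.

89846


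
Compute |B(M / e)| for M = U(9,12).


Contracting e from U(9,12) gives U(8,11).
Bases of U(8,11) = (11 choose 8) = 165.

165


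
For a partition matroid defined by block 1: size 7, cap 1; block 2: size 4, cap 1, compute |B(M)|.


A basis picks exactly ci elements from block i.
Number of bases = product of C(|Si|, ci).
= C(7,1) * C(4,1)
= 7 * 4
= 28.

28


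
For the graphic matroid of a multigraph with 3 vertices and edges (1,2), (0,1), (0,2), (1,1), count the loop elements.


In a graphic matroid, a loop is a self-loop edge (u,u) with rank 0.
Examining all 4 edges for self-loops...
Self-loops found: (1,1)
Number of loops = 1.

1


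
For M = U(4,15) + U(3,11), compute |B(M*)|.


(M1+M2)* = M1* + M2*.
M1* = U(11,15), bases: C(15,11) = 1365.
M2* = U(8,11), bases: C(11,8) = 165.
|B(M*)| = 1365 * 165 = 225225.

225225


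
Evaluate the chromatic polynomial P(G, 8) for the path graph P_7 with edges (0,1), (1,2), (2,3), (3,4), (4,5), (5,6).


P(P_7, k) = k * (k-1)^(6).
P(8) = 8 * 7^6 = 8 * 117649 = 941192.

941192


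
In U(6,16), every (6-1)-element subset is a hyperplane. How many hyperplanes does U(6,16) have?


Hyperplanes of U(6,16) are flats of rank 5.
In a uniform matroid, these are exactly the (5)-element subsets.
Count = (16 choose 5) = 4368.

4368


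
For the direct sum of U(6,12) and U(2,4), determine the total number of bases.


Bases of a direct sum M1 + M2: |B| = |B(M1)| * |B(M2)|.
|B(U(6,12))| = C(12,6) = 924.
|B(U(2,4))| = C(4,2) = 6.
Total bases = 924 * 6 = 5544.

5544


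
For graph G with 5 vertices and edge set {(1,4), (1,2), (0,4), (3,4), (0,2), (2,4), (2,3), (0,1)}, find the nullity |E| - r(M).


Cycle rank (nullity) = |E| - r(M) = |E| - (|V| - c).
|E| = 8, |V| = 5, c = 1.
Nullity = 8 - (5 - 1) = 8 - 4 = 4.

4


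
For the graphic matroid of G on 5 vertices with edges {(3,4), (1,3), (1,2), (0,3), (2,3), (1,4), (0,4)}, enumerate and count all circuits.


A circuit in a graphic matroid = edge set of a simple cycle.
G has 5 vertices and 7 edges.
Enumerating all minimal edge subsets forming cycles...
Total circuits found: 6.

6


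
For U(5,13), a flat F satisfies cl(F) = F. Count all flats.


Flats of U(5,13): every subset of size < 5 is a flat, plus E itself.
Count = (13 choose 0) + (13 choose 1) + (13 choose 2) + (13 choose 3) + (13 choose 4) + 1
     = 1 + 13 + 78 + 286 + 715 + 1
     = 1094.

1094


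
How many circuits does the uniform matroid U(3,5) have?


In U(3,5), circuits are the (4)-element subsets.
Any set of 4 elements is dependent, and removing any one element gives
an independent set of size 3, so it is a minimal dependent set.
Number of circuits = C(5,4) = (5 * 4 * 3 * 2) / (1 * 2 * 3 * 4) = 5.

5


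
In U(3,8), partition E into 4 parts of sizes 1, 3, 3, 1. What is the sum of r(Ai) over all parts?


r(Ai) = min(|Ai|, 3) for each part.
Sum = min(1,3) + min(3,3) + min(3,3) + min(1,3)
    = 1 + 3 + 3 + 1
    = 8.

8


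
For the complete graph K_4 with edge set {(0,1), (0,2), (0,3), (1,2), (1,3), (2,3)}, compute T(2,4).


T(K_4; x,y) = x^3 + 3x^2 + 4xy + 2x + y^3 + 3y^2 + 2y.
Substituting x=2, y=4:
= 8 + 12 + 32 + 4 + 64 + 48 + 8
= 176.

176


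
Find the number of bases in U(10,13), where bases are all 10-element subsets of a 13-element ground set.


Bases of U(10,13) are all 10-element subsets of the 13-element ground set.
Number of bases = C(13,10).
C(13,10) = 13! / (10! * 3!) = 286.

286


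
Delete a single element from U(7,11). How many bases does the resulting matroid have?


Deleting e from U(7,11) gives U(7,10) since n > r.
Bases of U(7,10) = (10 choose 7) = 120.

120


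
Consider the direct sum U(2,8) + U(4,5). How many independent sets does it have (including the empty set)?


For a direct sum, |I(M1+M2)| = |I(M1)| * |I(M2)|.
|I(U(2,8))| = sum C(8,k) for k=0..2 = 37.
|I(U(4,5))| = sum C(5,k) for k=0..4 = 31.
Total = 37 * 31 = 1147.

1147


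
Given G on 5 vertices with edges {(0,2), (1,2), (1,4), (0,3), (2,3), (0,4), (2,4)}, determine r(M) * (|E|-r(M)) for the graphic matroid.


r(M) = |V| - c = 5 - 1 = 4.
nullity = |E| - r(M) = 7 - 4 = 3.
Product = 4 * 3 = 12.

12


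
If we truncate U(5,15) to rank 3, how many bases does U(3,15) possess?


Truncating U(5,15) to rank 3 gives U(3,15).
Bases of U(3,15) are all 3-element subsets of 15 elements.
Number of bases = (15 choose 3) = 455.

455


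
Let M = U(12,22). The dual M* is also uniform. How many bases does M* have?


The dual of U(r,n) is U(n-r, n) = U(10,22).
Bases of U(10,22) are all (10)-element subsets.
|B(M*)| = C(22,10) = 646646.

646646


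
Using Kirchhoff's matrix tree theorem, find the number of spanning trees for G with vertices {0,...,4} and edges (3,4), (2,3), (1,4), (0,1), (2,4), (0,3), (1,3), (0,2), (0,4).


By Kirchhoff's matrix tree theorem, the number of spanning trees equals
the determinant of any cofactor of the Laplacian matrix L.
G has 5 vertices and 9 edges.
Computing the (4 x 4) cofactor determinant gives 75.

75
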